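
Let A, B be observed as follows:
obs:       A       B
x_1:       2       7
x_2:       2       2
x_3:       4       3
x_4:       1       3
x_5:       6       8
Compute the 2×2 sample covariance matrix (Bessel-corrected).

Step 1 — column means:
  mean(A) = (2 + 2 + 4 + 1 + 6) / 5 = 15/5 = 3
  mean(B) = (7 + 2 + 3 + 3 + 8) / 5 = 23/5 = 4.6

Step 2 — sample covariance S[i,j] = (1/(n-1)) · Σ_k (x_{k,i} - mean_i) · (x_{k,j} - mean_j), with n-1 = 4.
  S[A,A] = ((-1)·(-1) + (-1)·(-1) + (1)·(1) + (-2)·(-2) + (3)·(3)) / 4 = 16/4 = 4
  S[A,B] = ((-1)·(2.4) + (-1)·(-2.6) + (1)·(-1.6) + (-2)·(-1.6) + (3)·(3.4)) / 4 = 12/4 = 3
  S[B,B] = ((2.4)·(2.4) + (-2.6)·(-2.6) + (-1.6)·(-1.6) + (-1.6)·(-1.6) + (3.4)·(3.4)) / 4 = 29.2/4 = 7.3

S is symmetric (S[j,i] = S[i,j]). Assembling:

S = [[4, 3],
 [3, 7.3]]


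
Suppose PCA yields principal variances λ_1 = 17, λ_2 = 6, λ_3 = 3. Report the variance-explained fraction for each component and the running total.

Step 1 — total variance = trace(Sigma) = Σ λ_i = 17 + 6 + 3 = 26.

Step 2 — fraction explained by component i = λ_i / Σ λ:
  PC1: 17/26 = 0.6538
  PC2: 6/26 = 0.2308
  PC3: 3/26 = 0.1154

Step 3 — cumulative fraction after k components = (λ_1 + ... + λ_k) / Σ λ:
  k = 1: 17/26 = 0.6538
  k = 2: (17 + 6)/26 = 23/26 = 0.8846
  k = 3: (17 + 6 + 3)/26 = 26/26 = 1

Summary (fraction, with percent):

explained: PC1 0.6538 (65.38%), PC2 0.2308 (23.08%), PC3 0.1154 (11.54%);  cumulative: 0.6538, 0.8846, 1


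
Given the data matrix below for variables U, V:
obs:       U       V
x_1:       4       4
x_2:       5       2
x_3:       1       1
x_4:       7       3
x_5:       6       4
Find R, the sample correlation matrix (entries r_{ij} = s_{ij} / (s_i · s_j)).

Step 1 — column means:
  mean(U) = (4 + 5 + 1 + 7 + 6) / 5 = 23/5 = 4.6
  mean(V) = (4 + 2 + 1 + 3 + 4) / 5 = 14/5 = 2.8

Step 2 — sample variances and covariances s[i,j] = (1/(n-1)) · Σ_k (x_{k,i} - mean_i) · (x_{k,j} - mean_j), with n-1 = 4:
  s[U,U] = ((-0.6)·(-0.6) + (0.4)·(0.4) + (-3.6)·(-3.6) + (2.4)·(2.4) + (1.4)·(1.4)) / 4 = 21.2/4 = 5.3
  s[U,V] = ((-0.6)·(1.2) + (0.4)·(-0.8) + (-3.6)·(-1.8) + (2.4)·(0.2) + (1.4)·(1.2)) / 4 = 7.6/4 = 1.9
  s[V,V] = ((1.2)·(1.2) + (-0.8)·(-0.8) + (-1.8)·(-1.8) + (0.2)·(0.2) + (1.2)·(1.2)) / 4 = 6.8/4 = 1.7
  Sample standard deviations s_i = √(s[i,i]):
  s(U) = √(5.3) = 2.3022
  s(V) = √(1.7) = 1.3038

Step 3 — r_{ij} = s_{ij} / (s_i · s_j):
  r[U,U] = 1 (diagonal).
  r[U,V] = 1.9 / (2.3022 · 1.3038) = 1.9 / 3.0017 = 0.633
  r[V,V] = 1 (diagonal).

R is symmetric with unit diagonal. Assembling:

R = [[1, 0.633],
 [0.633, 1]]


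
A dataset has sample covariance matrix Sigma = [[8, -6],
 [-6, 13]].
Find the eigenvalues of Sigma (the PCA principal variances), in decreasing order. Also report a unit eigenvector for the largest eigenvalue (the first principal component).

Step 1 — characteristic polynomial of 2×2 Sigma:
  det(Sigma - λI) = λ² - trace · λ + det = 0.
  trace = 8 + 13 = 21, det = 8·13 - (-6)² = 68.
Step 2 — discriminant:
  Δ = trace² - 4·det = 441 - 272 = 169.
Step 3 — eigenvalues:
  λ = (trace ± √Δ)/2 = (21 ± 13)/2,
  λ_1 = 17,  λ_2 = 4.

Step 4 — unit eigenvector for λ_1: solve (Sigma - λ_1 I)v = 0. First row:
  (8 - 17)·v_x + (-6)·v_y = 0, i.e. (-9)·v_x + (-6)·v_y = 0,
  so v ∝ (b, λ_1 - a) = (-6, 9); multiply by -1 so the first entry is positive: u = (6, -9).
  ||u|| = √((6)² + (-9)²) = √(117) ≈ 10.8167,
  v_1 = u/||u|| ≈ (0.5547, -0.8321) (||v_1|| = 1).

λ_1 = 17,  λ_2 = 4;  v_1 ≈ (0.5547, -0.8321)


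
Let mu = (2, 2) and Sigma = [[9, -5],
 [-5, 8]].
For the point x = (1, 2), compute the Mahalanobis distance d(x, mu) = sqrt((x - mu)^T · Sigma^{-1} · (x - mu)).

Step 1 — centre the observation: (x - mu) = (-1, 0).

Step 2 — invert Sigma. det(Sigma) = 9·8 - (-5)² = 47.
  Sigma^{-1} = (1/det) · [[d, -b], [-b, a]] = [[0.1702, 0.1064],
 [0.1064, 0.1915]].

Step 3 — form the quadratic (x - mu)^T · Sigma^{-1} · (x - mu):
  Sigma^{-1} · (x - mu) = (-0.1702, -0.1064).
  (x - mu)^T · [Sigma^{-1} · (x - mu)] = (-1)·(-0.1702) + (0)·(-0.1064) = 0.1702.

Step 4 — take square root: d = √(0.1702) ≈ 0.4126.

d(x, mu) = √(0.1702) ≈ 0.4126


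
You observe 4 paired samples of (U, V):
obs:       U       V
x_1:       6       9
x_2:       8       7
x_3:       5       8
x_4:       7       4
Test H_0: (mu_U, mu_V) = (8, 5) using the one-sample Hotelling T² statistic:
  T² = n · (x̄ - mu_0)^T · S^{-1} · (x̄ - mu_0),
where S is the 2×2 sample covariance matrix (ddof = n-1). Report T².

Step 1 — sample mean vector:
  mean(U) = (6 + 8 + 5 + 7) / 4 = 26/4 = 6.5
  mean(V) = (9 + 7 + 8 + 4) / 4 = 28/4 = 7
  x̄ = (6.5, 7),  deviation x̄ - mu_0 = (6.5, 7) - (8, 5) = (-1.5, 2).

Step 2 — sample covariance matrix, S[i,j] = (1/(n-1)) · Σ_k (x_{k,i} - mean_i) · (x_{k,j} - mean_j), divisor n-1 = 3:
  S[U,U] = ((-0.5)·(-0.5) + (1.5)·(1.5) + (-1.5)·(-1.5) + (0.5)·(0.5)) / 3 = 5/3 = 1.6667
  S[U,V] = ((-0.5)·(2) + (1.5)·(0) + (-1.5)·(1) + (0.5)·(-3)) / 3 = -4/3 = -1.3333
  S[V,V] = ((2)·(2) + (0)·(0) + (1)·(1) + (-3)·(-3)) / 3 = 14/3 = 4.6667
  S = [[1.6667, -1.3333],
 [-1.3333, 4.6667]].

Step 3 — invert S. det(S) = 1.6667·4.6667 - (-1.3333)² = 6.
  S^{-1} = (1/det) · [[d, -b], [-b, a]] = [[0.7778, 0.2222],
 [0.2222, 0.2778]].

Step 4 — quadratic form (x̄ - mu_0)^T · S^{-1} · (x̄ - mu_0):
  S^{-1} · (x̄ - mu_0) = (-0.7222, 0.2222),
  (x̄ - mu_0)^T · [...] = (-1.5)·(-0.7222) + (2)·(0.2222) = 1.5278.

Step 5 — scale by n: T² = 4 · 1.5278 = 6.1111.

T² ≈ 6.1111


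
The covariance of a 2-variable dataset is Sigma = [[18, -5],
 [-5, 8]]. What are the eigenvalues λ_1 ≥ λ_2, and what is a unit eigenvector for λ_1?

Step 1 — characteristic polynomial of 2×2 Sigma:
  det(Sigma - λI) = λ² - trace · λ + det = 0.
  trace = 18 + 8 = 26, det = 18·8 - (-5)² = 119.
Step 2 — discriminant:
  Δ = trace² - 4·det = 676 - 476 = 200.
Step 3 — eigenvalues:
  λ = (trace ± √Δ)/2 = (26 ± 14.1421)/2,
  λ_1 = 20.0711,  λ_2 = 5.9289.

Step 4 — unit eigenvector for λ_1: solve (Sigma - λ_1 I)v = 0. First row:
  (18 - 20.0711)·v_x + (-5)·v_y = 0, i.e. (-2.0711)·v_x + (-5)·v_y = 0,
  so v ∝ (b, λ_1 - a) = (-5, 2.0711); multiply by -1 so the first entry is positive: u = (5, -2.0711).
  ||u|| = √((5)² + (-2.0711)²) = √(29.2893) ≈ 5.412,
  v_1 = u/||u|| ≈ (0.9239, -0.3827) (||v_1|| = 1).

λ_1 = 20.0711,  λ_2 = 5.9289;  v_1 ≈ (0.9239, -0.3827)


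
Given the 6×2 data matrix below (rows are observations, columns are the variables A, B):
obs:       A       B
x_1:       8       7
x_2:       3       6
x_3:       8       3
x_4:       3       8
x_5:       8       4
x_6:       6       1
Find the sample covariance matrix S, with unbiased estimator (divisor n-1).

Step 1 — column means:
  mean(A) = (8 + 3 + 8 + 3 + 8 + 6) / 6 = 36/6 = 6
  mean(B) = (7 + 6 + 3 + 8 + 4 + 1) / 6 = 29/6 = 4.8333

Step 2 — sample covariance S[i,j] = (1/(n-1)) · Σ_k (x_{k,i} - mean_i) · (x_{k,j} - mean_j), with n-1 = 5.
  S[A,A] = ((2)·(2) + (-3)·(-3) + (2)·(2) + (-3)·(-3) + (2)·(2) + (0)·(0)) / 5 = 30/5 = 6
  S[A,B] = ((2)·(2.1667) + (-3)·(1.1667) + (2)·(-1.8333) + (-3)·(3.1667) + (2)·(-0.8333) + (0)·(-3.8333)) / 5 = -14/5 = -2.8
  S[B,B] = ((2.1667)·(2.1667) + (1.1667)·(1.1667) + (-1.8333)·(-1.8333) + (3.1667)·(3.1667) + (-0.8333)·(-0.8333) + (-3.8333)·(-3.8333)) / 5 = 34.8333/5 = 6.9667

S is symmetric (S[j,i] = S[i,j]). Assembling:

S = [[6, -2.8],
 [-2.8, 6.9667]]


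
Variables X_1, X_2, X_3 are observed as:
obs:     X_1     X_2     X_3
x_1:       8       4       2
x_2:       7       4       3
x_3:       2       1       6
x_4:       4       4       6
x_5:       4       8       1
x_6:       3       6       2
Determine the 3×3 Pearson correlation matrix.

Step 1 — column means:
  mean(X_1) = (8 + 7 + 2 + 4 + 4 + 3) / 6 = 28/6 = 4.6667
  mean(X_2) = (4 + 4 + 1 + 4 + 8 + 6) / 6 = 27/6 = 4.5
  mean(X_3) = (2 + 3 + 6 + 6 + 1 + 2) / 6 = 20/6 = 3.3333

Step 2 — sample variances and covariances s[i,j] = (1/(n-1)) · Σ_k (x_{k,i} - mean_i) · (x_{k,j} - mean_j), with n-1 = 5:
  s[X_1,X_1] = ((3.3333)·(3.3333) + (2.3333)·(2.3333) + (-2.6667)·(-2.6667) + (-0.6667)·(-0.6667) + (-0.6667)·(-0.6667) + (-1.6667)·(-1.6667)) / 5 = 27.3333/5 = 5.4667
  s[X_1,X_2] = ((3.3333)·(-0.5) + (2.3333)·(-0.5) + (-2.6667)·(-3.5) + (-0.6667)·(-0.5) + (-0.6667)·(3.5) + (-1.6667)·(1.5)) / 5 = 2/5 = 0.4
  s[X_1,X_3] = ((3.3333)·(-1.3333) + (2.3333)·(-0.3333) + (-2.6667)·(2.6667) + (-0.6667)·(2.6667) + (-0.6667)·(-2.3333) + (-1.6667)·(-1.3333)) / 5 = -10.3333/5 = -2.0667
  s[X_2,X_2] = ((-0.5)·(-0.5) + (-0.5)·(-0.5) + (-3.5)·(-3.5) + (-0.5)·(-0.5) + (3.5)·(3.5) + (1.5)·(1.5)) / 5 = 27.5/5 = 5.5
  s[X_2,X_3] = ((-0.5)·(-1.3333) + (-0.5)·(-0.3333) + (-3.5)·(2.6667) + (-0.5)·(2.6667) + (3.5)·(-2.3333) + (1.5)·(-1.3333)) / 5 = -20/5 = -4
  s[X_3,X_3] = ((-1.3333)·(-1.3333) + (-0.3333)·(-0.3333) + (2.6667)·(2.6667) + (2.6667)·(2.6667) + (-2.3333)·(-2.3333) + (-1.3333)·(-1.3333)) / 5 = 23.3333/5 = 4.6667
  Sample standard deviations s_i = √(s[i,i]):
  s(X_1) = √(5.4667) = 2.3381
  s(X_2) = √(5.5) = 2.3452
  s(X_3) = √(4.6667) = 2.1602

Step 3 — r_{ij} = s_{ij} / (s_i · s_j):
  r[X_1,X_1] = 1 (diagonal).
  r[X_1,X_2] = 0.4 / (2.3381 · 2.3452) = 0.4 / 5.4833 = 0.0729
  r[X_1,X_3] = -2.0667 / (2.3381 · 2.1602) = -2.0667 / 5.0509 = -0.4092
  r[X_2,X_2] = 1 (diagonal).
  r[X_2,X_3] = -4 / (2.3452 · 2.1602) = -4 / 5.0662 = -0.7895
  r[X_3,X_3] = 1 (diagonal).

R is symmetric with unit diagonal. Assembling:

R = [[1, 0.0729, -0.4092],
 [0.0729, 1, -0.7895],
 [-0.4092, -0.7895, 1]]


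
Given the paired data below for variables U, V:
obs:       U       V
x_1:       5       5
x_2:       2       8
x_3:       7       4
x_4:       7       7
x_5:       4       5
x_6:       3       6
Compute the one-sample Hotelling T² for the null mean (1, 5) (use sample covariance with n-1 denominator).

Step 1 — sample mean vector:
  mean(U) = (5 + 2 + 7 + 7 + 4 + 3) / 6 = 28/6 = 4.6667
  mean(V) = (5 + 8 + 4 + 7 + 5 + 6) / 6 = 35/6 = 5.8333
  x̄ = (4.6667, 5.8333),  deviation x̄ - mu_0 = (4.6667, 5.8333) - (1, 5) = (3.6667, 0.8333).

Step 2 — sample covariance matrix, S[i,j] = (1/(n-1)) · Σ_k (x_{k,i} - mean_i) · (x_{k,j} - mean_j), divisor n-1 = 5:
  S[U,U] = ((0.3333)·(0.3333) + (-2.6667)·(-2.6667) + (2.3333)·(2.3333) + (2.3333)·(2.3333) + (-0.6667)·(-0.6667) + (-1.6667)·(-1.6667)) / 5 = 21.3333/5 = 4.2667
  S[U,V] = ((0.3333)·(-0.8333) + (-2.6667)·(2.1667) + (2.3333)·(-1.8333) + (2.3333)·(1.1667) + (-0.6667)·(-0.8333) + (-1.6667)·(0.1667)) / 5 = -7.3333/5 = -1.4667
  S[V,V] = ((-0.8333)·(-0.8333) + (2.1667)·(2.1667) + (-1.8333)·(-1.8333) + (1.1667)·(1.1667) + (-0.8333)·(-0.8333) + (0.1667)·(0.1667)) / 5 = 10.8333/5 = 2.1667
  S = [[4.2667, -1.4667],
 [-1.4667, 2.1667]].

Step 3 — invert S. det(S) = 4.2667·2.1667 - (-1.4667)² = 7.0933.
  S^{-1} = (1/det) · [[d, -b], [-b, a]] = [[0.3055, 0.2068],
 [0.2068, 0.6015]].

Step 4 — quadratic form (x̄ - mu_0)^T · S^{-1} · (x̄ - mu_0):
  S^{-1} · (x̄ - mu_0) = (1.2923, 1.2594),
  (x̄ - mu_0)^T · [...] = (3.6667)·(1.2923) + (0.8333)·(1.2594) = 5.7879.

Step 5 — scale by n: T² = 6 · 5.7879 = 34.7274.

T² ≈ 34.7274


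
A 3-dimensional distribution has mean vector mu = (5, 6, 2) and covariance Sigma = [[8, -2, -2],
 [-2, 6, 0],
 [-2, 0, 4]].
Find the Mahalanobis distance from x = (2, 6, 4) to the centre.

Step 1 — centre the observation: (x - mu) = (-3, 0, 2).

Step 2 — invert Sigma (cofactor / det for 3×3, or solve directly):
  Sigma^{-1} = [[0.1579, 0.0526, 0.0789],
 [0.0526, 0.1842, 0.0263],
 [0.0789, 0.0263, 0.2895]].

Step 3 — form the quadratic (x - mu)^T · Sigma^{-1} · (x - mu):
  Sigma^{-1} · (x - mu) = (-0.3158, -0.1053, 0.3421).
  (x - mu)^T · [Sigma^{-1} · (x - mu)] = (-3)·(-0.3158) + (0)·(-0.1053) + (2)·(0.3421) = 1.6316.

Step 4 — take square root: d = √(1.6316) ≈ 1.2773.

d(x, mu) = √(1.6316) ≈ 1.2773


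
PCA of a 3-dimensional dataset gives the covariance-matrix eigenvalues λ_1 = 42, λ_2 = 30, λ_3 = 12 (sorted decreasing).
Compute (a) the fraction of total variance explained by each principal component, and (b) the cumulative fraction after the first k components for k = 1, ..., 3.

Step 1 — total variance = trace(Sigma) = Σ λ_i = 42 + 30 + 12 = 84.

Step 2 — fraction explained by component i = λ_i / Σ λ:
  PC1: 42/84 = 0.5
  PC2: 30/84 = 0.3571
  PC3: 12/84 = 0.1429

Step 3 — cumulative fraction after k components = (λ_1 + ... + λ_k) / Σ λ:
  k = 1: 42/84 = 0.5
  k = 2: (42 + 30)/84 = 72/84 = 0.8571
  k = 3: (42 + 30 + 12)/84 = 84/84 = 1

Summary (fraction, with percent):

explained: PC1 0.5 (50%), PC2 0.3571 (35.71%), PC3 0.1429 (14.29%);  cumulative: 0.5, 0.8571, 1


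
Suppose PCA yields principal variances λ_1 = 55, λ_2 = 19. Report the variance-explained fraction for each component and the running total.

Step 1 — total variance = trace(Sigma) = Σ λ_i = 55 + 19 = 74.

Step 2 — fraction explained by component i = λ_i / Σ λ:
  PC1: 55/74 = 0.7432
  PC2: 19/74 = 0.2568

Step 3 — cumulative fraction after k components = (λ_1 + ... + λ_k) / Σ λ:
  k = 1: 55/74 = 0.7432
  k = 2: (55 + 19)/74 = 74/74 = 1

Summary (fraction, with percent):

explained: PC1 0.7432 (74.32%), PC2 0.2568 (25.68%);  cumulative: 0.7432, 1


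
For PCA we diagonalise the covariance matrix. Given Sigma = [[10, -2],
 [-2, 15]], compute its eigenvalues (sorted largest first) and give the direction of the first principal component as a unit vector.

Step 1 — characteristic polynomial of 2×2 Sigma:
  det(Sigma - λI) = λ² - trace · λ + det = 0.
  trace = 10 + 15 = 25, det = 10·15 - (-2)² = 146.
Step 2 — discriminant:
  Δ = trace² - 4·det = 625 - 584 = 41.
Step 3 — eigenvalues:
  λ = (trace ± √Δ)/2 = (25 ± 6.4031)/2,
  λ_1 = 15.7016,  λ_2 = 9.2984.

Step 4 — unit eigenvector for λ_1: solve (Sigma - λ_1 I)v = 0. First row:
  (10 - 15.7016)·v_x + (-2)·v_y = 0, i.e. (-5.7016)·v_x + (-2)·v_y = 0,
  so v ∝ (b, λ_1 - a) = (-2, 5.7016); multiply by -1 so the first entry is positive: u = (2, -5.7016).
  ||u|| = √((2)² + (-5.7016)²) = √(36.5078) ≈ 6.0422,
  v_1 = u/||u|| ≈ (0.331, -0.9436) (||v_1|| = 1).

λ_1 = 15.7016,  λ_2 = 9.2984;  v_1 ≈ (0.331, -0.9436)


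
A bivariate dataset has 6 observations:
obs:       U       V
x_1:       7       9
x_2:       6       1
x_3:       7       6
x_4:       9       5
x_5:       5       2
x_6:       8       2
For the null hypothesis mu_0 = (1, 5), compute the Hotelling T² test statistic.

Step 1 — sample mean vector:
  mean(U) = (7 + 6 + 7 + 9 + 5 + 8) / 6 = 42/6 = 7
  mean(V) = (9 + 1 + 6 + 5 + 2 + 2) / 6 = 25/6 = 4.1667
  x̄ = (7, 4.1667),  deviation x̄ - mu_0 = (7, 4.1667) - (1, 5) = (6, -0.8333).

Step 2 — sample covariance matrix, S[i,j] = (1/(n-1)) · Σ_k (x_{k,i} - mean_i) · (x_{k,j} - mean_j), divisor n-1 = 5:
  S[U,U] = ((0)·(0) + (-1)·(-1) + (0)·(0) + (2)·(2) + (-2)·(-2) + (1)·(1)) / 5 = 10/5 = 2
  S[U,V] = ((0)·(4.8333) + (-1)·(-3.1667) + (0)·(1.8333) + (2)·(0.8333) + (-2)·(-2.1667) + (1)·(-2.1667)) / 5 = 7/5 = 1.4
  S[V,V] = ((4.8333)·(4.8333) + (-3.1667)·(-3.1667) + (1.8333)·(1.8333) + (0.8333)·(0.8333) + (-2.1667)·(-2.1667) + (-2.1667)·(-2.1667)) / 5 = 46.8333/5 = 9.3667
  S = [[2, 1.4],
 [1.4, 9.3667]].

Step 3 — invert S. det(S) = 2·9.3667 - (1.4)² = 16.7733.
  S^{-1} = (1/det) · [[d, -b], [-b, a]] = [[0.5584, -0.0835],
 [-0.0835, 0.1192]].

Step 4 — quadratic form (x̄ - mu_0)^T · S^{-1} · (x̄ - mu_0):
  S^{-1} · (x̄ - mu_0) = (3.4201, -0.6002),
  (x̄ - mu_0)^T · [...] = (6)·(3.4201) + (-0.8333)·(-0.6002) = 21.0208.

Step 5 — scale by n: T² = 6 · 21.0208 = 126.1248.

T² ≈ 126.1248


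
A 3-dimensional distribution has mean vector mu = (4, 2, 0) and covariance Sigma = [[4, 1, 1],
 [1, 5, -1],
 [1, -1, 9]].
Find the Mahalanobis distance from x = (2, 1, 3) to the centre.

Step 1 — centre the observation: (x - mu) = (-2, -1, 3).

Step 2 — invert Sigma (cofactor / det for 3×3, or solve directly):
  Sigma^{-1} = [[0.275, -0.0625, -0.0375],
 [-0.0625, 0.2188, 0.0312],
 [-0.0375, 0.0312, 0.1188]].

Step 3 — form the quadratic (x - mu)^T · Sigma^{-1} · (x - mu):
  Sigma^{-1} · (x - mu) = (-0.6, 0, 0.4).
  (x - mu)^T · [Sigma^{-1} · (x - mu)] = (-2)·(-0.6) + (-1)·(0) + (3)·(0.4) = 2.4.

Step 4 — take square root: d = √(2.4) ≈ 1.5492.

d(x, mu) = √(2.4) ≈ 1.5492


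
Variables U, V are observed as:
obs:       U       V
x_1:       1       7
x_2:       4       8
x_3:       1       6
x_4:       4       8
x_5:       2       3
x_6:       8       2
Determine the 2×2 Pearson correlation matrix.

Step 1 — column means:
  mean(U) = (1 + 4 + 1 + 4 + 2 + 8) / 6 = 20/6 = 3.3333
  mean(V) = (7 + 8 + 6 + 8 + 3 + 2) / 6 = 34/6 = 5.6667

Step 2 — sample variances and covariances s[i,j] = (1/(n-1)) · Σ_k (x_{k,i} - mean_i) · (x_{k,j} - mean_j), with n-1 = 5:
  s[U,U] = ((-2.3333)·(-2.3333) + (0.6667)·(0.6667) + (-2.3333)·(-2.3333) + (0.6667)·(0.6667) + (-1.3333)·(-1.3333) + (4.6667)·(4.6667)) / 5 = 35.3333/5 = 7.0667
  s[U,V] = ((-2.3333)·(1.3333) + (0.6667)·(2.3333) + (-2.3333)·(0.3333) + (0.6667)·(2.3333) + (-1.3333)·(-2.6667) + (4.6667)·(-3.6667)) / 5 = -14.3333/5 = -2.8667
  s[V,V] = ((1.3333)·(1.3333) + (2.3333)·(2.3333) + (0.3333)·(0.3333) + (2.3333)·(2.3333) + (-2.6667)·(-2.6667) + (-3.6667)·(-3.6667)) / 5 = 33.3333/5 = 6.6667
  Sample standard deviations s_i = √(s[i,i]):
  s(U) = √(7.0667) = 2.6583
  s(V) = √(6.6667) = 2.582

Step 3 — r_{ij} = s_{ij} / (s_i · s_j):
  r[U,U] = 1 (diagonal).
  r[U,V] = -2.8667 / (2.6583 · 2.582) = -2.8667 / 6.8638 = -0.4177
  r[V,V] = 1 (diagonal).

R is symmetric with unit diagonal. Assembling:

R = [[1, -0.4177],
 [-0.4177, 1]]


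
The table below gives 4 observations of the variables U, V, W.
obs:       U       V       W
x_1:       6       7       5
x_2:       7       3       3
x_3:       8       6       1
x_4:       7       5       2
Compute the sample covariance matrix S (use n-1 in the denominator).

Step 1 — column means:
  mean(U) = (6 + 7 + 8 + 7) / 4 = 28/4 = 7
  mean(V) = (7 + 3 + 6 + 5) / 4 = 21/4 = 5.25
  mean(W) = (5 + 3 + 1 + 2) / 4 = 11/4 = 2.75

Step 2 — sample covariance S[i,j] = (1/(n-1)) · Σ_k (x_{k,i} - mean_i) · (x_{k,j} - mean_j), with n-1 = 3.
  S[U,U] = ((-1)·(-1) + (0)·(0) + (1)·(1) + (0)·(0)) / 3 = 2/3 = 0.6667
  S[U,V] = ((-1)·(1.75) + (0)·(-2.25) + (1)·(0.75) + (0)·(-0.25)) / 3 = -1/3 = -0.3333
  S[U,W] = ((-1)·(2.25) + (0)·(0.25) + (1)·(-1.75) + (0)·(-0.75)) / 3 = -4/3 = -1.3333
  S[V,V] = ((1.75)·(1.75) + (-2.25)·(-2.25) + (0.75)·(0.75) + (-0.25)·(-0.25)) / 3 = 8.75/3 = 2.9167
  S[V,W] = ((1.75)·(2.25) + (-2.25)·(0.25) + (0.75)·(-1.75) + (-0.25)·(-0.75)) / 3 = 2.25/3 = 0.75
  S[W,W] = ((2.25)·(2.25) + (0.25)·(0.25) + (-1.75)·(-1.75) + (-0.75)·(-0.75)) / 3 = 8.75/3 = 2.9167

S is symmetric (S[j,i] = S[i,j]). Assembling:

S = [[0.6667, -0.3333, -1.3333],
 [-0.3333, 2.9167, 0.75],
 [-1.3333, 0.75, 2.9167]]


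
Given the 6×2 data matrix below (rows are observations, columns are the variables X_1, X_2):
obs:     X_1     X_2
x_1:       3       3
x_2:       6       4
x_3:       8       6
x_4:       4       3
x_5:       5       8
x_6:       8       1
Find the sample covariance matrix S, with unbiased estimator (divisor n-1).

Step 1 — column means:
  mean(X_1) = (3 + 6 + 8 + 4 + 5 + 8) / 6 = 34/6 = 5.6667
  mean(X_2) = (3 + 4 + 6 + 3 + 8 + 1) / 6 = 25/6 = 4.1667

Step 2 — sample covariance S[i,j] = (1/(n-1)) · Σ_k (x_{k,i} - mean_i) · (x_{k,j} - mean_j), with n-1 = 5.
  S[X_1,X_1] = ((-2.6667)·(-2.6667) + (0.3333)·(0.3333) + (2.3333)·(2.3333) + (-1.6667)·(-1.6667) + (-0.6667)·(-0.6667) + (2.3333)·(2.3333)) / 5 = 21.3333/5 = 4.2667
  S[X_1,X_2] = ((-2.6667)·(-1.1667) + (0.3333)·(-0.1667) + (2.3333)·(1.8333) + (-1.6667)·(-1.1667) + (-0.6667)·(3.8333) + (2.3333)·(-3.1667)) / 5 = -0.6667/5 = -0.1333
  S[X_2,X_2] = ((-1.1667)·(-1.1667) + (-0.1667)·(-0.1667) + (1.8333)·(1.8333) + (-1.1667)·(-1.1667) + (3.8333)·(3.8333) + (-3.1667)·(-3.1667)) / 5 = 30.8333/5 = 6.1667

S is symmetric (S[j,i] = S[i,j]). Assembling:

S = [[4.2667, -0.1333],
 [-0.1333, 6.1667]]


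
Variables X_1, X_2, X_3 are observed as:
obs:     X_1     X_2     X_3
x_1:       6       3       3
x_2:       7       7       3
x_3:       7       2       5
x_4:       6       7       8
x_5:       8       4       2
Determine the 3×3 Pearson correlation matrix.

Step 1 — column means:
  mean(X_1) = (6 + 7 + 7 + 6 + 8) / 5 = 34/5 = 6.8
  mean(X_2) = (3 + 7 + 2 + 7 + 4) / 5 = 23/5 = 4.6
  mean(X_3) = (3 + 3 + 5 + 8 + 2) / 5 = 21/5 = 4.2

Step 2 — sample variances and covariances s[i,j] = (1/(n-1)) · Σ_k (x_{k,i} - mean_i) · (x_{k,j} - mean_j), with n-1 = 4:
  s[X_1,X_1] = ((-0.8)·(-0.8) + (0.2)·(0.2) + (0.2)·(0.2) + (-0.8)·(-0.8) + (1.2)·(1.2)) / 4 = 2.8/4 = 0.7
  s[X_1,X_2] = ((-0.8)·(-1.6) + (0.2)·(2.4) + (0.2)·(-2.6) + (-0.8)·(2.4) + (1.2)·(-0.6)) / 4 = -1.4/4 = -0.35
  s[X_1,X_3] = ((-0.8)·(-1.2) + (0.2)·(-1.2) + (0.2)·(0.8) + (-0.8)·(3.8) + (1.2)·(-2.2)) / 4 = -4.8/4 = -1.2
  s[X_2,X_2] = ((-1.6)·(-1.6) + (2.4)·(2.4) + (-2.6)·(-2.6) + (2.4)·(2.4) + (-0.6)·(-0.6)) / 4 = 21.2/4 = 5.3
  s[X_2,X_3] = ((-1.6)·(-1.2) + (2.4)·(-1.2) + (-2.6)·(0.8) + (2.4)·(3.8) + (-0.6)·(-2.2)) / 4 = 7.4/4 = 1.85
  s[X_3,X_3] = ((-1.2)·(-1.2) + (-1.2)·(-1.2) + (0.8)·(0.8) + (3.8)·(3.8) + (-2.2)·(-2.2)) / 4 = 22.8/4 = 5.7
  Sample standard deviations s_i = √(s[i,i]):
  s(X_1) = √(0.7) = 0.8367
  s(X_2) = √(5.3) = 2.3022
  s(X_3) = √(5.7) = 2.3875

Step 3 — r_{ij} = s_{ij} / (s_i · s_j):
  r[X_1,X_1] = 1 (diagonal).
  r[X_1,X_2] = -0.35 / (0.8367 · 2.3022) = -0.35 / 1.9261 = -0.1817
  r[X_1,X_3] = -1.2 / (0.8367 · 2.3875) = -1.2 / 1.9975 = -0.6008
  r[X_2,X_2] = 1 (diagonal).
  r[X_2,X_3] = 1.85 / (2.3022 · 2.3875) = 1.85 / 5.4964 = 0.3366
  r[X_3,X_3] = 1 (diagonal).

R is symmetric with unit diagonal. Assembling:

R = [[1, -0.1817, -0.6008],
 [-0.1817, 1, 0.3366],
 [-0.6008, 0.3366, 1]]


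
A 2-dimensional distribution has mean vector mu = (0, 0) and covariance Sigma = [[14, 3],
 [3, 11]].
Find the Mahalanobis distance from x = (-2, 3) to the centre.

Step 1 — centre the observation: (x - mu) = (-2, 3).

Step 2 — invert Sigma. det(Sigma) = 14·11 - (3)² = 145.
  Sigma^{-1} = (1/det) · [[d, -b], [-b, a]] = [[0.0759, -0.0207],
 [-0.0207, 0.0966]].

Step 3 — form the quadratic (x - mu)^T · Sigma^{-1} · (x - mu):
  Sigma^{-1} · (x - mu) = (-0.2138, 0.331).
  (x - mu)^T · [Sigma^{-1} · (x - mu)] = (-2)·(-0.2138) + (3)·(0.331) = 1.4207.

Step 4 — take square root: d = √(1.4207) ≈ 1.1919.

d(x, mu) = √(1.4207) ≈ 1.1919


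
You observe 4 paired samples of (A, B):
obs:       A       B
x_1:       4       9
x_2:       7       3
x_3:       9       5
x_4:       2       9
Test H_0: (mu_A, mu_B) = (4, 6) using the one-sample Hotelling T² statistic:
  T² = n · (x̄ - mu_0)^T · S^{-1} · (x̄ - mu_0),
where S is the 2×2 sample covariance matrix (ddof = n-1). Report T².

Step 1 — sample mean vector:
  mean(A) = (4 + 7 + 9 + 2) / 4 = 22/4 = 5.5
  mean(B) = (9 + 3 + 5 + 9) / 4 = 26/4 = 6.5
  x̄ = (5.5, 6.5),  deviation x̄ - mu_0 = (5.5, 6.5) - (4, 6) = (1.5, 0.5).

Step 2 — sample covariance matrix, S[i,j] = (1/(n-1)) · Σ_k (x_{k,i} - mean_i) · (x_{k,j} - mean_j), divisor n-1 = 3:
  S[A,A] = ((-1.5)·(-1.5) + (1.5)·(1.5) + (3.5)·(3.5) + (-3.5)·(-3.5)) / 3 = 29/3 = 9.6667
  S[A,B] = ((-1.5)·(2.5) + (1.5)·(-3.5) + (3.5)·(-1.5) + (-3.5)·(2.5)) / 3 = -23/3 = -7.6667
  S[B,B] = ((2.5)·(2.5) + (-3.5)·(-3.5) + (-1.5)·(-1.5) + (2.5)·(2.5)) / 3 = 27/3 = 9
  S = [[9.6667, -7.6667],
 [-7.6667, 9]].

Step 3 — invert S. det(S) = 9.6667·9 - (-7.6667)² = 28.2222.
  S^{-1} = (1/det) · [[d, -b], [-b, a]] = [[0.3189, 0.2717],
 [0.2717, 0.3425]].

Step 4 — quadratic form (x̄ - mu_0)^T · S^{-1} · (x̄ - mu_0):
  S^{-1} · (x̄ - mu_0) = (0.6142, 0.5787),
  (x̄ - mu_0)^T · [...] = (1.5)·(0.6142) + (0.5)·(0.5787) = 1.2106.

Step 5 — scale by n: T² = 4 · 1.2106 = 4.8425.

T² ≈ 4.8425


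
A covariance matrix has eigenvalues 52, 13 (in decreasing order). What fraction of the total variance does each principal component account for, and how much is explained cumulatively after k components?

Step 1 — total variance = trace(Sigma) = Σ λ_i = 52 + 13 = 65.

Step 2 — fraction explained by component i = λ_i / Σ λ:
  PC1: 52/65 = 0.8
  PC2: 13/65 = 0.2

Step 3 — cumulative fraction after k components = (λ_1 + ... + λ_k) / Σ λ:
  k = 1: 52/65 = 0.8
  k = 2: (52 + 13)/65 = 65/65 = 1

Summary (fraction, with percent):

explained: PC1 0.8 (80%), PC2 0.2 (20%);  cumulative: 0.8, 1


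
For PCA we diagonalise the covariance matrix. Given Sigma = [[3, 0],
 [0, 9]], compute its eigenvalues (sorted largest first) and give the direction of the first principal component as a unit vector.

Step 1 — characteristic polynomial of 2×2 Sigma:
  det(Sigma - λI) = λ² - trace · λ + det = 0.
  trace = 3 + 9 = 12, det = 3·9 - (0)² = 27.
Step 2 — discriminant:
  Δ = trace² - 4·det = 144 - 108 = 36.
Step 3 — eigenvalues:
  λ = (trace ± √Δ)/2 = (12 ± 6)/2,
  λ_1 = 9,  λ_2 = 3.

Step 4 — unit eigenvector for λ_1: Sigma is diagonal, so its eigenvectors are the coordinate axes. λ_1 = 9 is the diagonal entry on the second coordinate axis, hence
  v_1 = (0, 1) (||v_1|| = 1).

λ_1 = 9,  λ_2 = 3;  v_1 ≈ (0, 1)


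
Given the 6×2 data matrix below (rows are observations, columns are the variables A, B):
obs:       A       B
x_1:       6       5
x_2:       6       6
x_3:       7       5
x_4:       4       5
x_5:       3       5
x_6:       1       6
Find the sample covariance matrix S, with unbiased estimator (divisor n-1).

Step 1 — column means:
  mean(A) = (6 + 6 + 7 + 4 + 3 + 1) / 6 = 27/6 = 4.5
  mean(B) = (5 + 6 + 5 + 5 + 5 + 6) / 6 = 32/6 = 5.3333

Step 2 — sample covariance S[i,j] = (1/(n-1)) · Σ_k (x_{k,i} - mean_i) · (x_{k,j} - mean_j), with n-1 = 5.
  S[A,A] = ((1.5)·(1.5) + (1.5)·(1.5) + (2.5)·(2.5) + (-0.5)·(-0.5) + (-1.5)·(-1.5) + (-3.5)·(-3.5)) / 5 = 25.5/5 = 5.1
  S[A,B] = ((1.5)·(-0.3333) + (1.5)·(0.6667) + (2.5)·(-0.3333) + (-0.5)·(-0.3333) + (-1.5)·(-0.3333) + (-3.5)·(0.6667)) / 5 = -2/5 = -0.4
  S[B,B] = ((-0.3333)·(-0.3333) + (0.6667)·(0.6667) + (-0.3333)·(-0.3333) + (-0.3333)·(-0.3333) + (-0.3333)·(-0.3333) + (0.6667)·(0.6667)) / 5 = 1.3333/5 = 0.2667

S is symmetric (S[j,i] = S[i,j]). Assembling:

S = [[5.1, -0.4],
 [-0.4, 0.2667]]


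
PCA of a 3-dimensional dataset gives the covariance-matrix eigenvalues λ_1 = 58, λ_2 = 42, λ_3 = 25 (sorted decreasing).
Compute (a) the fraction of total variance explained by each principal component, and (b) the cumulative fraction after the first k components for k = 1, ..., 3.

Step 1 — total variance = trace(Sigma) = Σ λ_i = 58 + 42 + 25 = 125.

Step 2 — fraction explained by component i = λ_i / Σ λ:
  PC1: 58/125 = 0.464
  PC2: 42/125 = 0.336
  PC3: 25/125 = 0.2

Step 3 — cumulative fraction after k components = (λ_1 + ... + λ_k) / Σ λ:
  k = 1: 58/125 = 0.464
  k = 2: (58 + 42)/125 = 100/125 = 0.8
  k = 3: (58 + 42 + 25)/125 = 125/125 = 1

Summary (fraction, with percent):

explained: PC1 0.464 (46.4%), PC2 0.336 (33.6%), PC3 0.2 (20%);  cumulative: 0.464, 0.8, 1


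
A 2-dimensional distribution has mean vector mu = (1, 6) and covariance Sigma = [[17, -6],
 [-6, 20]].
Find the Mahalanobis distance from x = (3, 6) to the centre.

Step 1 — centre the observation: (x - mu) = (2, 0).

Step 2 — invert Sigma. det(Sigma) = 17·20 - (-6)² = 304.
  Sigma^{-1} = (1/det) · [[d, -b], [-b, a]] = [[0.0658, 0.0197],
 [0.0197, 0.0559]].

Step 3 — form the quadratic (x - mu)^T · Sigma^{-1} · (x - mu):
  Sigma^{-1} · (x - mu) = (0.1316, 0.0395).
  (x - mu)^T · [Sigma^{-1} · (x - mu)] = (2)·(0.1316) + (0)·(0.0395) = 0.2632.

Step 4 — take square root: d = √(0.2632) ≈ 0.513.

d(x, mu) = √(0.2632) ≈ 0.513


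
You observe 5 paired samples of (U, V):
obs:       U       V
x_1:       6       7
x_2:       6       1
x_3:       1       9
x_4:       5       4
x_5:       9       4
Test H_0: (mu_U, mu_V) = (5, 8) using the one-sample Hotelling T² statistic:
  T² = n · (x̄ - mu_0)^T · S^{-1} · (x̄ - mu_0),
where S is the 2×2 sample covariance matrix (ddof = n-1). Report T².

Step 1 — sample mean vector:
  mean(U) = (6 + 6 + 1 + 5 + 9) / 5 = 27/5 = 5.4
  mean(V) = (7 + 1 + 9 + 4 + 4) / 5 = 25/5 = 5
  x̄ = (5.4, 5),  deviation x̄ - mu_0 = (5.4, 5) - (5, 8) = (0.4, -3).

Step 2 — sample covariance matrix, S[i,j] = (1/(n-1)) · Σ_k (x_{k,i} - mean_i) · (x_{k,j} - mean_j), divisor n-1 = 4:
  S[U,U] = ((0.6)·(0.6) + (0.6)·(0.6) + (-4.4)·(-4.4) + (-0.4)·(-0.4) + (3.6)·(3.6)) / 4 = 33.2/4 = 8.3
  S[U,V] = ((0.6)·(2) + (0.6)·(-4) + (-4.4)·(4) + (-0.4)·(-1) + (3.6)·(-1)) / 4 = -22/4 = -5.5
  S[V,V] = ((2)·(2) + (-4)·(-4) + (4)·(4) + (-1)·(-1) + (-1)·(-1)) / 4 = 38/4 = 9.5
  S = [[8.3, -5.5],
 [-5.5, 9.5]].

Step 3 — invert S. det(S) = 8.3·9.5 - (-5.5)² = 48.6.
  S^{-1} = (1/det) · [[d, -b], [-b, a]] = [[0.1955, 0.1132],
 [0.1132, 0.1708]].

Step 4 — quadratic form (x̄ - mu_0)^T · S^{-1} · (x̄ - mu_0):
  S^{-1} · (x̄ - mu_0) = (-0.2613, -0.4671),
  (x̄ - mu_0)^T · [...] = (0.4)·(-0.2613) + (-3)·(-0.4671) = 1.2967.

Step 5 — scale by n: T² = 5 · 1.2967 = 6.4835.

T² ≈ 6.4835


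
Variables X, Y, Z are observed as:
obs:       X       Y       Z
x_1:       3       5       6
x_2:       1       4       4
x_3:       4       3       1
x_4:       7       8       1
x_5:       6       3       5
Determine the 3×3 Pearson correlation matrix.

Step 1 — column means:
  mean(X) = (3 + 1 + 4 + 7 + 6) / 5 = 21/5 = 4.2
  mean(Y) = (5 + 4 + 3 + 8 + 3) / 5 = 23/5 = 4.6
  mean(Z) = (6 + 4 + 1 + 1 + 5) / 5 = 17/5 = 3.4

Step 2 — sample variances and covariances s[i,j] = (1/(n-1)) · Σ_k (x_{k,i} - mean_i) · (x_{k,j} - mean_j), with n-1 = 4:
  s[X,X] = ((-1.2)·(-1.2) + (-3.2)·(-3.2) + (-0.2)·(-0.2) + (2.8)·(2.8) + (1.8)·(1.8)) / 4 = 22.8/4 = 5.7
  s[X,Y] = ((-1.2)·(0.4) + (-3.2)·(-0.6) + (-0.2)·(-1.6) + (2.8)·(3.4) + (1.8)·(-1.6)) / 4 = 8.4/4 = 2.1
  s[X,Z] = ((-1.2)·(2.6) + (-3.2)·(0.6) + (-0.2)·(-2.4) + (2.8)·(-2.4) + (1.8)·(1.6)) / 4 = -8.4/4 = -2.1
  s[Y,Y] = ((0.4)·(0.4) + (-0.6)·(-0.6) + (-1.6)·(-1.6) + (3.4)·(3.4) + (-1.6)·(-1.6)) / 4 = 17.2/4 = 4.3
  s[Y,Z] = ((0.4)·(2.6) + (-0.6)·(0.6) + (-1.6)·(-2.4) + (3.4)·(-2.4) + (-1.6)·(1.6)) / 4 = -6.2/4 = -1.55
  s[Z,Z] = ((2.6)·(2.6) + (0.6)·(0.6) + (-2.4)·(-2.4) + (-2.4)·(-2.4) + (1.6)·(1.6)) / 4 = 21.2/4 = 5.3
  Sample standard deviations s_i = √(s[i,i]):
  s(X) = √(5.7) = 2.3875
  s(Y) = √(4.3) = 2.0736
  s(Z) = √(5.3) = 2.3022

Step 3 — r_{ij} = s_{ij} / (s_i · s_j):
  r[X,X] = 1 (diagonal).
  r[X,Y] = 2.1 / (2.3875 · 2.0736) = 2.1 / 4.9508 = 0.4242
  r[X,Z] = -2.1 / (2.3875 · 2.3022) = -2.1 / 5.4964 = -0.3821
  r[Y,Y] = 1 (diagonal).
  r[Y,Z] = -1.55 / (2.0736 · 2.3022) = -1.55 / 4.7739 = -0.3247
  r[Z,Z] = 1 (diagonal).

R is symmetric with unit diagonal. Assembling:

R = [[1, 0.4242, -0.3821],
 [0.4242, 1, -0.3247],
 [-0.3821, -0.3247, 1]]


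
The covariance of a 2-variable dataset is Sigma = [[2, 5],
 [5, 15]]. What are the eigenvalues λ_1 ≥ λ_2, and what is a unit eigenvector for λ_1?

Step 1 — characteristic polynomial of 2×2 Sigma:
  det(Sigma - λI) = λ² - trace · λ + det = 0.
  trace = 2 + 15 = 17, det = 2·15 - (5)² = 5.
Step 2 — discriminant:
  Δ = trace² - 4·det = 289 - 20 = 269.
Step 3 — eigenvalues:
  λ = (trace ± √Δ)/2 = (17 ± 16.4012)/2,
  λ_1 = 16.7006,  λ_2 = 0.2994.

Step 4 — unit eigenvector for λ_1: solve (Sigma - λ_1 I)v = 0. First row:
  (2 - 16.7006)·v_x + (5)·v_y = 0, i.e. (-14.7006)·v_x + (5)·v_y = 0,
  so v ∝ (b, λ_1 - a) = (5, 14.7006) = u.
  ||u|| = √((5)² + (14.7006)²) = √(241.1079) ≈ 15.5277,
  v_1 = u/||u|| ≈ (0.322, 0.9467) (||v_1|| = 1).

λ_1 = 16.7006,  λ_2 = 0.2994;  v_1 ≈ (0.322, 0.9467)


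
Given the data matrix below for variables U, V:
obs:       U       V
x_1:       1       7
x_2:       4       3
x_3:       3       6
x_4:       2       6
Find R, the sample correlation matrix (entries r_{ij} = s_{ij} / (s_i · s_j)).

Step 1 — column means:
  mean(U) = (1 + 4 + 3 + 2) / 4 = 10/4 = 2.5
  mean(V) = (7 + 3 + 6 + 6) / 4 = 22/4 = 5.5

Step 2 — sample variances and covariances s[i,j] = (1/(n-1)) · Σ_k (x_{k,i} - mean_i) · (x_{k,j} - mean_j), with n-1 = 3:
  s[U,U] = ((-1.5)·(-1.5) + (1.5)·(1.5) + (0.5)·(0.5) + (-0.5)·(-0.5)) / 3 = 5/3 = 1.6667
  s[U,V] = ((-1.5)·(1.5) + (1.5)·(-2.5) + (0.5)·(0.5) + (-0.5)·(0.5)) / 3 = -6/3 = -2
  s[V,V] = ((1.5)·(1.5) + (-2.5)·(-2.5) + (0.5)·(0.5) + (0.5)·(0.5)) / 3 = 9/3 = 3
  Sample standard deviations s_i = √(s[i,i]):
  s(U) = √(1.6667) = 1.291
  s(V) = √(3) = 1.7321

Step 3 — r_{ij} = s_{ij} / (s_i · s_j):
  r[U,U] = 1 (diagonal).
  r[U,V] = -2 / (1.291 · 1.7321) = -2 / 2.2361 = -0.8944
  r[V,V] = 1 (diagonal).

R is symmetric with unit diagonal. Assembling:

R = [[1, -0.8944],
 [-0.8944, 1]]


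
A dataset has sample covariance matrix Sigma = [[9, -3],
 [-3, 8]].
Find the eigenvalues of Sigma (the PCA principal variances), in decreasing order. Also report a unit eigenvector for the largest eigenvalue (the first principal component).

Step 1 — characteristic polynomial of 2×2 Sigma:
  det(Sigma - λI) = λ² - trace · λ + det = 0.
  trace = 9 + 8 = 17, det = 9·8 - (-3)² = 63.
Step 2 — discriminant:
  Δ = trace² - 4·det = 289 - 252 = 37.
Step 3 — eigenvalues:
  λ = (trace ± √Δ)/2 = (17 ± 6.0828)/2,
  λ_1 = 11.5414,  λ_2 = 5.4586.

Step 4 — unit eigenvector for λ_1: solve (Sigma - λ_1 I)v = 0. First row:
  (9 - 11.5414)·v_x + (-3)·v_y = 0, i.e. (-2.5414)·v_x + (-3)·v_y = 0,
  so v ∝ (b, λ_1 - a) = (-3, 2.5414); multiply by -1 so the first entry is positive: u = (3, -2.5414).
  ||u|| = √((3)² + (-2.5414)²) = √(15.4586) ≈ 3.9317,
  v_1 = u/||u|| ≈ (0.763, -0.6464) (||v_1|| = 1).

λ_1 = 11.5414,  λ_2 = 5.4586;  v_1 ≈ (0.763, -0.6464)


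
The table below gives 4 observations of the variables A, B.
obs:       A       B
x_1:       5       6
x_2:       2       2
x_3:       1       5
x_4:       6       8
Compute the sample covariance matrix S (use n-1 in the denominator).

Step 1 — column means:
  mean(A) = (5 + 2 + 1 + 6) / 4 = 14/4 = 3.5
  mean(B) = (6 + 2 + 5 + 8) / 4 = 21/4 = 5.25

Step 2 — sample covariance S[i,j] = (1/(n-1)) · Σ_k (x_{k,i} - mean_i) · (x_{k,j} - mean_j), with n-1 = 3.
  S[A,A] = ((1.5)·(1.5) + (-1.5)·(-1.5) + (-2.5)·(-2.5) + (2.5)·(2.5)) / 3 = 17/3 = 5.6667
  S[A,B] = ((1.5)·(0.75) + (-1.5)·(-3.25) + (-2.5)·(-0.25) + (2.5)·(2.75)) / 3 = 13.5/3 = 4.5
  S[B,B] = ((0.75)·(0.75) + (-3.25)·(-3.25) + (-0.25)·(-0.25) + (2.75)·(2.75)) / 3 = 18.75/3 = 6.25

S is symmetric (S[j,i] = S[i,j]). Assembling:

S = [[5.6667, 4.5],
 [4.5, 6.25]]


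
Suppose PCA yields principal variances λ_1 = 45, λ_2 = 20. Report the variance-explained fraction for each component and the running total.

Step 1 — total variance = trace(Sigma) = Σ λ_i = 45 + 20 = 65.

Step 2 — fraction explained by component i = λ_i / Σ λ:
  PC1: 45/65 = 0.6923
  PC2: 20/65 = 0.3077

Step 3 — cumulative fraction after k components = (λ_1 + ... + λ_k) / Σ λ:
  k = 1: 45/65 = 0.6923
  k = 2: (45 + 20)/65 = 65/65 = 1

Summary (fraction, with percent):

explained: PC1 0.6923 (69.23%), PC2 0.3077 (30.77%);  cumulative: 0.6923, 1


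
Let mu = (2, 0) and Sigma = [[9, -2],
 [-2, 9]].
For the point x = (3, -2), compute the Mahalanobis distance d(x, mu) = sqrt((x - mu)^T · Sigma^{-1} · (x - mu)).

Step 1 — centre the observation: (x - mu) = (1, -2).

Step 2 — invert Sigma. det(Sigma) = 9·9 - (-2)² = 77.
  Sigma^{-1} = (1/det) · [[d, -b], [-b, a]] = [[0.1169, 0.026],
 [0.026, 0.1169]].

Step 3 — form the quadratic (x - mu)^T · Sigma^{-1} · (x - mu):
  Sigma^{-1} · (x - mu) = (0.0649, -0.2078).
  (x - mu)^T · [Sigma^{-1} · (x - mu)] = (1)·(0.0649) + (-2)·(-0.2078) = 0.4805.

Step 4 — take square root: d = √(0.4805) ≈ 0.6932.

d(x, mu) = √(0.4805) ≈ 0.6932


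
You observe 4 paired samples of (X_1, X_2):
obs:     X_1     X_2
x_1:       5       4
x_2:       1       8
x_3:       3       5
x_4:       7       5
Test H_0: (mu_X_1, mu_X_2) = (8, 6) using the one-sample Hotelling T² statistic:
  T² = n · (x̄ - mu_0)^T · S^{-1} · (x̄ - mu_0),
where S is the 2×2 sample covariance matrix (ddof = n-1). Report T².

Step 1 — sample mean vector:
  mean(X_1) = (5 + 1 + 3 + 7) / 4 = 16/4 = 4
  mean(X_2) = (4 + 8 + 5 + 5) / 4 = 22/4 = 5.5
  x̄ = (4, 5.5),  deviation x̄ - mu_0 = (4, 5.5) - (8, 6) = (-4, -0.5).

Step 2 — sample covariance matrix, S[i,j] = (1/(n-1)) · Σ_k (x_{k,i} - mean_i) · (x_{k,j} - mean_j), divisor n-1 = 3:
  S[X_1,X_1] = ((1)·(1) + (-3)·(-3) + (-1)·(-1) + (3)·(3)) / 3 = 20/3 = 6.6667
  S[X_1,X_2] = ((1)·(-1.5) + (-3)·(2.5) + (-1)·(-0.5) + (3)·(-0.5)) / 3 = -10/3 = -3.3333
  S[X_2,X_2] = ((-1.5)·(-1.5) + (2.5)·(2.5) + (-0.5)·(-0.5) + (-0.5)·(-0.5)) / 3 = 9/3 = 3
  S = [[6.6667, -3.3333],
 [-3.3333, 3]].

Step 3 — invert S. det(S) = 6.6667·3 - (-3.3333)² = 8.8889.
  S^{-1} = (1/det) · [[d, -b], [-b, a]] = [[0.3375, 0.375],
 [0.375, 0.75]].

Step 4 — quadratic form (x̄ - mu_0)^T · S^{-1} · (x̄ - mu_0):
  S^{-1} · (x̄ - mu_0) = (-1.5375, -1.875),
  (x̄ - mu_0)^T · [...] = (-4)·(-1.5375) + (-0.5)·(-1.875) = 7.0875.

Step 5 — scale by n: T² = 4 · 7.0875 = 28.35.

T² ≈ 28.35


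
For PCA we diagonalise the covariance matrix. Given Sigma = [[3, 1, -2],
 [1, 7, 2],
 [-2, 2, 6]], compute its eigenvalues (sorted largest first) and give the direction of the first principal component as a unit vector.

Step 1 — characteristic polynomial p(λ) = det(λI - Sigma) = λ³ - tr·λ² + c_1·λ - det, where tr = trace, c_1 = sum of the principal 2×2 minors, det = det(Sigma):
  tr = 3 + 7 + 6 = 16,
  c_1 = (3·7 - (1)²) + (3·6 - (-2)²) + (7·6 - (2)²) = 20 + 14 + 38 = 72,
  det = 3·(7·6 - (2)²) - (1)·((1)·6 - (2)·(-2)) + (-2)·((1)·(2) - 7·(-2)) = 3·(38) - (1)·(10) + (-2)·(16) = 72.
  So p(λ) = λ³ - 16λ² + 72λ - 72.
Step 2 — look for an integer root (rational root theorem: any rational root is an integer divisor of 72). Testing λ = 6:
  p(6) = 216 - 576 + 432 - 72 = 0  ✓
  Dividing out (λ - 6): p(λ) = (λ - 6)(λ² - 10λ + 12).
Step 3 — remaining eigenvalues from the quadratic λ² - 10λ + 12 = 0:
  Δ = 10² - 4·12 = 100 - 48 = 52,  λ = (10 ± √52)/2 = (10 ± 7.2111)/2 ≈ 8.6056 or 1.3944.
  Sorted: λ_1 = 8.6056,  λ_2 = 6,  λ_3 = 1.3944  (check: sum = 16 = tr ✓).

Step 4 — unit eigenvector for λ_1 ≈ 8.6056: v spans the null space of (Sigma - λ_1 I), whose rows are
  r_1 = (-5.6056, 1, -2),  r_2 = (1, -1.6056, 2),  r_3 = (-2, 2, -2.6056).
  v is orthogonal to every row, so take v ∝ r_1 × r_2 = ((1)·(2) - (-2)·(-1.6056), (-2)·(1) - (-5.6056)·(2), (-5.6056)·(-1.6056) - (1)·(1)) ≈ (-1.2111, 9.2111, 8).
  Rescale (multiply by -1 so the first nonzero entry is positive): u = (1.2111, -9.2111, -8).
  ||u|| = √((1.2111)² + (-9.2111)² + (-8)²) = √(150.3112) ≈ 12.2601,  v_1 = u/||u|| ≈ (0.0988, -0.7513, -0.6525) (||v_1|| = 1).

λ_1 = 8.6056,  λ_2 = 6,  λ_3 = 1.3944;  v_1 ≈ (0.0988, -0.7513, -0.6525)


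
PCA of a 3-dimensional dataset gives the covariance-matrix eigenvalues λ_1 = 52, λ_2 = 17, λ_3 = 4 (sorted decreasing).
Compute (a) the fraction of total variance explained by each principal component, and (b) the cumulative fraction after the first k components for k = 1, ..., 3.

Step 1 — total variance = trace(Sigma) = Σ λ_i = 52 + 17 + 4 = 73.

Step 2 — fraction explained by component i = λ_i / Σ λ:
  PC1: 52/73 = 0.7123
  PC2: 17/73 = 0.2329
  PC3: 4/73 = 0.0548

Step 3 — cumulative fraction after k components = (λ_1 + ... + λ_k) / Σ λ:
  k = 1: 52/73 = 0.7123
  k = 2: (52 + 17)/73 = 69/73 = 0.9452
  k = 3: (52 + 17 + 4)/73 = 73/73 = 1

Summary (fraction, with percent):

explained: PC1 0.7123 (71.23%), PC2 0.2329 (23.29%), PC3 0.0548 (5.48%);  cumulative: 0.7123, 0.9452, 1
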